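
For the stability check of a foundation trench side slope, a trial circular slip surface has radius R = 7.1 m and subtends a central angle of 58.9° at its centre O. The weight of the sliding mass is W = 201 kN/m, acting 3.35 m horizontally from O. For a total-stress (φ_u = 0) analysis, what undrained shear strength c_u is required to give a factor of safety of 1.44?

c_u = 18.7 kPa

FS = c_u·L_a·R / (W·d), so c_u = FS·W·d / (L_a·R).
Arc length L_a = R·θ = 7.1·(58.9°·π/180) = 7.1·1.0280 = 7.30 m
c_u = 1.44·201·3.35 / (7.30·7.1) = 969.6 / 51.82 = 18.71 kPa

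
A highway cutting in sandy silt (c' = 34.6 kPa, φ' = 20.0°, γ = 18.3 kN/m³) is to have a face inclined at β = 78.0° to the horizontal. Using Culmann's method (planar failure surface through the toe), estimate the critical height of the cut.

Culmann's analysis gives the critical failure plane at α_cr = (β + φ')/2 = (78.0 + 20.0)/2 = 49.0°, and the critical height
H_c = (4c'/γ) · sinβ cosφ' / [1 − cos(β − φ')]
    = (4·34.6/18.3) · sin78.0°·cos20.0° / [1 − cos(58.0°)]
    = 7.563 · 0.9781·0.9397 / [1 − 0.5299]
    = 7.563 · 0.9192 / 0.4701
    = 14.79 m

H_c = 14.79 m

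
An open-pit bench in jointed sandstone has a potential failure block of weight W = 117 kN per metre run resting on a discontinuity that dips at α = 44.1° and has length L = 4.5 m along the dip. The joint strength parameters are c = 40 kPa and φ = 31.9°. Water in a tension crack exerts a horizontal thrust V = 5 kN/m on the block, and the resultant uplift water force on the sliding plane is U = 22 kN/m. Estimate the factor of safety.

Resolving the block weight along and normal to the plane and applying the Mohr–Coulomb strength on the joint:
N' = W cosα − U − V sinα = 117·cos44.1° − 22 − 5·sin44.1° = 58.5 kN/m
Driving force T = W sinα + V cosα = 117·sin44.1° + 5·cos44.1° = 85.0 kN/m
Resisting force R = c·L + N'·tanφ = 40·4.5 + 58.5·tan31.9° = 180.0 + 36.4 = 216.4 kN/m
FS = R / T = 216.4 / 85.0 = 2.546

FS = 2.55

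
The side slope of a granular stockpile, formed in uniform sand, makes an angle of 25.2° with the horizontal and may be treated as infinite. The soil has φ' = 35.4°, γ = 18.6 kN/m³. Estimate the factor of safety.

For a dry cohesionless infinite slope the factor of safety is FS = tanφ' / tanβ.
FS = tan35.4° / tan25.2° = 0.7107 / 0.4706 = 1.510

FS = 1.51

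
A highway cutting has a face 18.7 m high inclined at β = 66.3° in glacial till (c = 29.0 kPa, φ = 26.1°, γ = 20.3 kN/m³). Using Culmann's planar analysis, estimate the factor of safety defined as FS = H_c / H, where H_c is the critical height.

H_c = (4c/γ) · sinβ cosφ / [1 − cos(β − φ)]
    = (4·29.0/20.3) · sin66.3°·cos26.1° / [1 − cos40.2°]
    = 5.714 · 0.8223 / 0.2362 = 19.89 m
FS = H_c / H = 19.89 / 18.7 = 1.064

FS = 1.06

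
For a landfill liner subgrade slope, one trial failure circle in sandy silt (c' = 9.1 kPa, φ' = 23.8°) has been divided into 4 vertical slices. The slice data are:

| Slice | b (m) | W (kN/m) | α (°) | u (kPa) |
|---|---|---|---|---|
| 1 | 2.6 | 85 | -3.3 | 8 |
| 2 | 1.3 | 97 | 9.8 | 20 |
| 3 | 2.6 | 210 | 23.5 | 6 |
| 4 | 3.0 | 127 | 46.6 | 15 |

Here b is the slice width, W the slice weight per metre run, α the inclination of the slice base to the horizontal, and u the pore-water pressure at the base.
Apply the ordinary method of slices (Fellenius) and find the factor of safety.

Ordinary method of slices: FS = Σ[c'·Δl_i + (W_i cosα_i − u_i·Δl_i)·tanφ'] / Σ W_i sinα_i, with Δl_i = b_i / cosα_i.
Slice 1: Δl = 2.6/cos(-3.3°) = 2.604 m; N'_1 = 85·cos(-3.3°) − 8·2.604 = 64.0; c'Δl = 23.70; W sinα = -4.9
Slice 2: Δl = 1.3/cos9.8° = 1.319 m; N'_2 = 97·cos9.8° − 20·1.319 = 69.2; c'Δl = 12.01; W sinα = 16.5
Slice 3: Δl = 2.6/cos23.5° = 2.835 m; N'_3 = 210·cos23.5° − 6·2.835 = 175.6; c'Δl = 25.80; W sinα = 83.7
Slice 4: Δl = 3.0/cos46.6° = 4.366 m; N'_4 = 127·cos46.6° − 15·4.366 = 21.8; c'Δl = 39.73; W sinα = 92.3
Σc'Δl = 101.2 kN/m; ΣN' = 330.6 kN/m; ΣW sinα = 187.6 kN/m
Resisting = 101.2 + 330.6·tan23.8° = 101.2 + 145.8 = 247.0 kN/m
FS = 247.0 / 187.6 = 1.317

FS = 1.32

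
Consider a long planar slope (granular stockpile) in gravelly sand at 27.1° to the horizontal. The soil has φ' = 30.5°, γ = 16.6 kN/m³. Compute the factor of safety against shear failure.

FS = 1.15

For a dry cohesionless infinite slope the factor of safety is FS = tanφ' / tanβ.
FS = tan30.5° / tan27.1° = 0.5890 / 0.5117 = 1.151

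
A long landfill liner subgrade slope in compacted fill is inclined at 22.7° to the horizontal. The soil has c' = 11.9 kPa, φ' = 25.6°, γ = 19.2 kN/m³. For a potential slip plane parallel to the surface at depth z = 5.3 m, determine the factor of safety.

For an infinite slope with a slip plane parallel to the surface (no pore pressure): FS = [c' + γz cos²β tanφ'] / [γz sinβ cosβ].
γz = 19.2·5.3 = 101.76 kN/m²
Numerator = 11.9 + 101.76·cos²22.7°·tan25.6° = 11.9 + 101.76·0.8511·0.4791 = 53.394 kPa
Denominator = 101.76·sin22.7°·cos22.7° = 101.76·0.3859·0.9225 = 36.228 kPa
FS = 53.394 / 36.228 = 1.474

FS = 1.47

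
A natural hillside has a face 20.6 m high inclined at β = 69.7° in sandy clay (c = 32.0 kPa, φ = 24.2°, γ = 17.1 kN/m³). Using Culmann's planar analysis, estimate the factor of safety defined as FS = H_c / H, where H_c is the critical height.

H_c = (4c/γ) · sinβ cosφ / [1 − cos(β − φ)]
    = (4·32.0/17.1) · sin69.7°·cos24.2° / [1 − cos45.5°]
    = 7.485 · 0.8555 / 0.2991 = 21.41 m
FS = H_c / H = 21.41 / 20.6 = 1.039

FS = 1.04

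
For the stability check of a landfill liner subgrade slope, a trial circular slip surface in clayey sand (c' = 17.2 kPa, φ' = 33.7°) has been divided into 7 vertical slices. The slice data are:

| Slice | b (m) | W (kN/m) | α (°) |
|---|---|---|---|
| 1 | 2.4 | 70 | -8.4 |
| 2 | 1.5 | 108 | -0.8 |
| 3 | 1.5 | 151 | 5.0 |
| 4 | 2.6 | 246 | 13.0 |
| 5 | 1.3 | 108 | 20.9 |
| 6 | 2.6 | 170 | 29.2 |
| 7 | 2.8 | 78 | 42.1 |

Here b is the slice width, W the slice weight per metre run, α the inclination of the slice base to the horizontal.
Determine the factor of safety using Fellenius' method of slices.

Ordinary method of slices: FS = Σ[c'·Δl_i + (W_i cosα_i)·tanφ'] / Σ W_i sinα_i, with Δl_i = b_i / cosα_i.
Slice 1: Δl = 2.4/cos(-8.4°) = 2.426 m; N'_1 = 70·cos(-8.4°) = 69.2; c'Δl = 41.73; W sinα = -10.2
Slice 2: Δl = 1.5/cos(-0.8°) = 1.500 m; N'_2 = 108·cos(-0.8°) = 108.0; c'Δl = 25.80; W sinα = -1.5
Slice 3: Δl = 1.5/cos5.0° = 1.506 m; N'_3 = 151·cos5.0° = 150.4; c'Δl = 25.90; W sinα = 13.2
Slice 4: Δl = 2.6/cos13.0° = 2.668 m; N'_4 = 246·cos13.0° = 239.7; c'Δl = 45.90; W sinα = 55.3
Slice 5: Δl = 1.3/cos20.9° = 1.392 m; N'_5 = 108·cos20.9° = 100.9; c'Δl = 23.93; W sinα = 38.5
Slice 6: Δl = 2.6/cos29.2° = 2.979 m; N'_6 = 170·cos29.2° = 148.4; c'Δl = 51.23; W sinα = 82.9
Slice 7: Δl = 2.8/cos42.1° = 3.774 m; N'_7 = 78·cos42.1° = 57.9; c'Δl = 64.91; W sinα = 52.3
Σc'Δl = 279.4 kN/m; ΣN' = 874.5 kN/m; ΣW sinα = 230.5 kN/m
Resisting = 279.4 + 874.5·tan33.7° = 279.4 + 583.2 = 862.6 kN/m
FS = 862.6 / 230.5 = 3.742

FS = 3.74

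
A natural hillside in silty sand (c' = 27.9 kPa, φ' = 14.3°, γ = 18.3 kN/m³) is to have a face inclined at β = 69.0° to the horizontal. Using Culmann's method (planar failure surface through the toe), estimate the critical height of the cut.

H_c = 13.07 m

Culmann's analysis gives the critical failure plane at α_cr = (β + φ')/2 = (69.0 + 14.3)/2 = 41.6°, and the critical height
H_c = (4c'/γ) · sinβ cosφ' / [1 − cos(β − φ')]
    = (4·27.9/18.3) · sin69.0°·cos14.3° / [1 − cos(54.7°)]
    = 6.098 · 0.9336·0.9690 / [1 − 0.5779]
    = 6.098 · 0.9047 / 0.4221
    = 13.07 m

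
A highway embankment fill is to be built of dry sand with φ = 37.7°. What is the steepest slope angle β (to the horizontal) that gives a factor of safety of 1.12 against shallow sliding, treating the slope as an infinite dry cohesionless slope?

β = 34.6°

For an infinite dry cohesionless slope FS = tanφ/tanβ, so tanβ = tanφ / FS.
tanβ = tan37.7° / 1.12 = 0.7729 / 1.12 = 0.6901
β = arctan(0.6901) = 34.61°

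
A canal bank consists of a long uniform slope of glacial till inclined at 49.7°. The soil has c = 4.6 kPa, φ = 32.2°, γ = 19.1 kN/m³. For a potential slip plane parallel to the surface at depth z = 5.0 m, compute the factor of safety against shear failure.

FS = 0.63

For an infinite slope with a slip plane parallel to the surface (no pore pressure): FS = [c + γz cos²β tanφ] / [γz sinβ cosβ].
γz = 19.1·5.0 = 95.50 kN/m²
Numerator = 4.6 + 95.50·cos²49.7°·tan32.2° = 4.6 + 95.50·0.4183·0.6297 = 29.759 kPa
Denominator = 95.50·sin49.7°·cos49.7° = 95.50·0.7627·0.6468 = 47.109 kPa
FS = 29.759 / 47.109 = 0.632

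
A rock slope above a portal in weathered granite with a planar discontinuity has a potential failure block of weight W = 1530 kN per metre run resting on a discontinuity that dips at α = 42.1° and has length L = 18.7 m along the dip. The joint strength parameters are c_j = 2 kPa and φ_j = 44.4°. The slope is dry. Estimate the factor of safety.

FS = 1.12

Resolving the block weight along and normal to the plane and applying the Mohr–Coulomb strength on the joint:
N' = W cosα = 1530·cos42.1° = 1135.2 kN/m
Driving force T = W sinα = 1530·sin42.1° = 1025.8 kN/m
Resisting force R = c_j·L + N'·tanφ_j = 2·18.7 + 1135.2·tan44.4° = 37.4 + 1111.7 = 1149.1 kN/m
FS = R / T = 1149.1 / 1025.8 = 1.120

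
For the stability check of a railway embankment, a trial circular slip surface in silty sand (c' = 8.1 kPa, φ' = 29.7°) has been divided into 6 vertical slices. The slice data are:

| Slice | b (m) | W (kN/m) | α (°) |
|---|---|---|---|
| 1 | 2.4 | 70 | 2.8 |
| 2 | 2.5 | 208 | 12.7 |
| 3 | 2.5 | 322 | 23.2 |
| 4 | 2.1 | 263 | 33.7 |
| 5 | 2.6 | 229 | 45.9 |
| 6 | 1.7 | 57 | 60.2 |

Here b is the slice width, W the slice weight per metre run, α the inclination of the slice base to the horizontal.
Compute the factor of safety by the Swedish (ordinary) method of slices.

FS = 1.30

Ordinary method of slices: FS = Σ[c'·Δl_i + (W_i cosα_i)·tanφ'] / Σ W_i sinα_i, with Δl_i = b_i / cosα_i.
Slice 1: Δl = 2.4/cos2.8° = 2.403 m; N'_1 = 70·cos2.8° = 69.9; c'Δl = 19.46; W sinα = 3.4
Slice 2: Δl = 2.5/cos12.7° = 2.563 m; N'_2 = 208·cos12.7° = 202.9; c'Δl = 20.76; W sinα = 45.7
Slice 3: Δl = 2.5/cos23.2° = 2.720 m; N'_3 = 322·cos23.2° = 296.0; c'Δl = 22.03; W sinα = 126.8
Slice 4: Δl = 2.1/cos33.7° = 2.524 m; N'_4 = 263·cos33.7° = 218.8; c'Δl = 20.45; W sinα = 145.9
Slice 5: Δl = 2.6/cos45.9° = 3.736 m; N'_5 = 229·cos45.9° = 159.4; c'Δl = 30.26; W sinα = 164.5
Slice 6: Δl = 1.7/cos60.2° = 3.421 m; N'_6 = 57·cos60.2° = 28.3; c'Δl = 27.71; W sinα = 49.5
Σc'Δl = 140.7 kN/m; ΣN' = 975.3 kN/m; ΣW sinα = 535.8 kN/m
Resisting = 140.7 + 975.3·tan29.7° = 140.7 + 556.3 = 697.0 kN/m
FS = 697.0 / 535.8 = 1.301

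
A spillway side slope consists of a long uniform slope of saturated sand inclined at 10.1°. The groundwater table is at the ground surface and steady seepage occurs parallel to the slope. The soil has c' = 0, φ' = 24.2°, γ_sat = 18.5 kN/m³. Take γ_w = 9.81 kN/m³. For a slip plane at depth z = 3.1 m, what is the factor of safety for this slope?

With seepage parallel to the slope and the water table at the surface, the effective normal stress on the slip plane uses the buoyant unit weight γ' = γ_sat − γ_w while the driving shear stress uses γ_sat:
FS = [c' + γ' z cos²β tanφ'] / [γ_sat z sinβ cosβ]
(For c' = 0 this reduces to FS = (γ'/γ_sat)·tanφ'/tanβ.)
γ' = 18.5 − 9.81 = 8.69 kN/m³
Numerator = 0.0 + 8.69·3.1·cos²10.1°·tan24.2° = 0.0 + 8.69·3.1·0.9692·0.4494 = 11.735 kPa
Denominator = 18.5·3.1·sin10.1°·cos10.1° = 18.5·3.1·0.1754·0.9845 = 9.901 kPa
FS = 11.735 / 9.901 = 1.185

FS = 1.19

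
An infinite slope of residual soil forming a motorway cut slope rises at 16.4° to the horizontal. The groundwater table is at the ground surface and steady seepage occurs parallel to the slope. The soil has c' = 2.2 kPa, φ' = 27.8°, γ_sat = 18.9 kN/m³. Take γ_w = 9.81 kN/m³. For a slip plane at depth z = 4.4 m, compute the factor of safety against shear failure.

With seepage parallel to the slope and the water table at the surface, the effective normal stress on the slip plane uses the buoyant unit weight γ' = γ_sat − γ_w while the driving shear stress uses γ_sat:
FS = [c' + γ' z cos²β tanφ'] / [γ_sat z sinβ cosβ]
γ' = 18.9 − 9.81 = 9.09 kN/m³
Numerator = 2.2 + 9.09·4.4·cos²16.4°·tan27.8° = 2.2 + 9.09·4.4·0.9203·0.5272 = 21.606 kPa
Denominator = 18.9·4.4·sin16.4°·cos16.4° = 18.9·4.4·0.2823·0.9593 = 22.524 kPa
FS = 21.606 / 22.524 = 0.959

FS = 0.96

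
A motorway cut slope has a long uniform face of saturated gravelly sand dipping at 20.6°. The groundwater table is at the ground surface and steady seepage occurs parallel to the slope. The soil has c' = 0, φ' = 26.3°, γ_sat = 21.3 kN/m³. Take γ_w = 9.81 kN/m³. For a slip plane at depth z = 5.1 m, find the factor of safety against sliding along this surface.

With seepage parallel to the slope and the water table at the surface, the effective normal stress on the slip plane uses the buoyant unit weight γ' = γ_sat − γ_w while the driving shear stress uses γ_sat:
FS = [c' + γ' z cos²β tanφ'] / [γ_sat z sinβ cosβ]
(For c' = 0 this reduces to FS = (γ'/γ_sat)·tanφ'/tanβ.)
γ' = 21.3 − 9.81 = 11.49 kN/m³
Numerator = 0.0 + 11.49·5.1·cos²20.6°·tan26.3° = 0.0 + 11.49·5.1·0.8762·0.4942 = 25.376 kPa
Denominator = 21.3·5.1·sin20.6°·cos20.6° = 21.3·5.1·0.3518·0.9361 = 35.777 kPa
FS = 25.376 / 35.777 = 0.709

FS = 0.71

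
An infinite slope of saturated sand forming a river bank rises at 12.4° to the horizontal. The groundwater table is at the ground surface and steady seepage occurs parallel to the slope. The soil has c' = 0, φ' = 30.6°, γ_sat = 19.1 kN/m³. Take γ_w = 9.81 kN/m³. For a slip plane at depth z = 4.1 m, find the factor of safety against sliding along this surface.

FS = 1.31

With seepage parallel to the slope and the water table at the surface, the effective normal stress on the slip plane uses the buoyant unit weight γ' = γ_sat − γ_w while the driving shear stress uses γ_sat:
FS = [c' + γ' z cos²β tanφ'] / [γ_sat z sinβ cosβ]
(For c' = 0 this reduces to FS = (γ'/γ_sat)·tanφ'/tanβ.)
γ' = 19.1 − 9.81 = 9.29 kN/m³
Numerator = 0.0 + 9.29·4.1·cos²12.4°·tan30.6° = 0.0 + 9.29·4.1·0.9539·0.5914 = 21.487 kPa
Denominator = 19.1·4.1·sin12.4°·cos12.4° = 19.1·4.1·0.2147·0.9767 = 16.424 kPa
FS = 21.487 / 16.424 = 1.308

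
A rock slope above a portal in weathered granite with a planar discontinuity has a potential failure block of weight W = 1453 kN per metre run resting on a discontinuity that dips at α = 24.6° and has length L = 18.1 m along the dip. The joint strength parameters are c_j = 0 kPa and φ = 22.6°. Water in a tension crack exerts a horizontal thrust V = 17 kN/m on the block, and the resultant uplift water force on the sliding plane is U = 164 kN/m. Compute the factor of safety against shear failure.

FS = 0.77

Resolving the block weight along and normal to the plane and applying the Mohr–Coulomb strength on the joint:
N' = W cosα − U − V sinα = 1453·cos24.6° − 164 − 17·sin24.6° = 1150.0 kN/m
Driving force T = W sinα + V cosα = 1453·sin24.6° + 17·cos24.6° = 620.3 kN/m
Resisting force R = c_j·L + N'·tanφ = 0·18.1 + 1150.0·tan22.6° = 0.0 + 478.7 = 478.7 kN/m
FS = R / T = 478.7 / 620.3 = 0.772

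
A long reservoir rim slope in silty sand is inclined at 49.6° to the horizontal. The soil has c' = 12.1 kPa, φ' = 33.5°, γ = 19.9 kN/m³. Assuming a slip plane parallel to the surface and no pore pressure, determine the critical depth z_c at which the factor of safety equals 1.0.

z_c = 2.82 m

Setting FS = 1.00 in FS = [c' + γz cos²β tanφ'] / [γz sinβ cosβ] and solving for z:
z = c' / [γ cosβ (FS·sinβ − cosβ·tanφ')]
  = 12.1 / [19.9·cos49.6°·(1.00·sin49.6° − cos49.6°·tan33.5°)]
  = 12.1 / [19.9·0.6481·(1.00·0.7615 − 0.6481·0.6619)]
  = 12.1 / 4.2892 = 2.821 m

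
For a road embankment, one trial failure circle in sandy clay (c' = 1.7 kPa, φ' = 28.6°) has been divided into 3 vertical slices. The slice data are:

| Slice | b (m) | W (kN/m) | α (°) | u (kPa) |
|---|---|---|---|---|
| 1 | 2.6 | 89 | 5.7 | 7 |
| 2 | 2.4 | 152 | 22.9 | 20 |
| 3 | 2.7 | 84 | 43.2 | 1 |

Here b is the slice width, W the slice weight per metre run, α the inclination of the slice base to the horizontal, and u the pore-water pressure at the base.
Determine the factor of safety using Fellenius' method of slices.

FS = 1.06

Ordinary method of slices: FS = Σ[c'·Δl_i + (W_i cosα_i − u_i·Δl_i)·tanφ'] / Σ W_i sinα_i, with Δl_i = b_i / cosα_i.
Slice 1: Δl = 2.6/cos5.7° = 2.613 m; N'_1 = 89·cos5.7° − 7·2.613 = 70.3; c'Δl = 4.44; W sinα = 8.8
Slice 2: Δl = 2.4/cos22.9° = 2.605 m; N'_2 = 152·cos22.9° − 20·2.605 = 87.9; c'Δl = 4.43; W sinα = 59.1
Slice 3: Δl = 2.7/cos43.2° = 3.704 m; N'_3 = 84·cos43.2° − 1·3.704 = 57.5; c'Δl = 6.30; W sinα = 57.5
Σc'Δl = 15.2 kN/m; ΣN' = 215.7 kN/m; ΣW sinα = 125.5 kN/m
Resisting = 15.2 + 215.7·tan28.6° = 15.2 + 117.6 = 132.8 kN/m
FS = 132.8 / 125.5 = 1.058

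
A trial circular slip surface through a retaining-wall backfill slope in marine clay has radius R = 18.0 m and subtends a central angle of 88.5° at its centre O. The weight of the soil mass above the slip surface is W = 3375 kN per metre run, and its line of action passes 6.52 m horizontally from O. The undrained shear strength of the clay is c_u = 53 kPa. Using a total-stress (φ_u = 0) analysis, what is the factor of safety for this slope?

FS = 1.21

Taking moments about the centre O, the resisting moment is provided by the undrained shear strength acting along the arc:
Arc length L_a = R·θ = 18.0·(88.5°·π/180) = 18.0·1.5446 = 27.80 m
M_R = c_u·L_a·R = 53·27.80·18.0 = 26524.2 kN·m/m
M_D = W·d = 3375·6.52 = 22005.0 kN·m/m
FS = M_R / M_D = 26524.2 / 22005.0 = 1.205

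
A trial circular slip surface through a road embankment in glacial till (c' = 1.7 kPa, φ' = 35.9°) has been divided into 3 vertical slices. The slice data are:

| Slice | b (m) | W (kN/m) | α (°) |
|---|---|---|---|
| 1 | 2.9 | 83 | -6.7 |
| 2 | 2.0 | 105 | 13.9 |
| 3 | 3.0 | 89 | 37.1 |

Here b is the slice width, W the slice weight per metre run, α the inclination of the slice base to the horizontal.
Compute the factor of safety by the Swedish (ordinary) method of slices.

FS = 2.88

Ordinary method of slices: FS = Σ[c'·Δl_i + (W_i cosα_i)·tanφ'] / Σ W_i sinα_i, with Δl_i = b_i / cosα_i.
Slice 1: Δl = 2.9/cos(-6.7°) = 2.920 m; N'_1 = 83·cos(-6.7°) = 82.4; c'Δl = 4.96; W sinα = -9.7
Slice 2: Δl = 2.0/cos13.9° = 2.060 m; N'_2 = 105·cos13.9° = 101.9; c'Δl = 3.50; W sinα = 25.2
Slice 3: Δl = 3.0/cos37.1° = 3.761 m; N'_3 = 89·cos37.1° = 71.0; c'Δl = 6.39; W sinα = 53.7
Σc'Δl = 14.9 kN/m; ΣN' = 255.3 kN/m; ΣW sinα = 69.2 kN/m
Resisting = 14.9 + 255.3·tan35.9° = 14.9 + 184.8 = 199.7 kN/m
FS = 199.7 / 69.2 = 2.885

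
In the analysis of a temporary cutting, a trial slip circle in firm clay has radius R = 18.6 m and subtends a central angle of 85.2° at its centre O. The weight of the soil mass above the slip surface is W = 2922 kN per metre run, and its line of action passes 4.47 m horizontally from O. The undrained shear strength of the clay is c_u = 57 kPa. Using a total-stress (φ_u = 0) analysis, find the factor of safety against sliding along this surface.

Taking moments about the centre O, the resisting moment is provided by the undrained shear strength acting along the arc:
Arc length L_a = R·θ = 18.6·(85.2°·π/180) = 18.6·1.4870 = 27.66 m
M_R = c_u·L_a·R = 57·27.66·18.6 = 29323.6 kN·m/m
M_D = W·d = 2922·4.47 = 13061.3 kN·m/m
FS = M_R / M_D = 29323.6 / 13061.3 = 2.245

FS = 2.25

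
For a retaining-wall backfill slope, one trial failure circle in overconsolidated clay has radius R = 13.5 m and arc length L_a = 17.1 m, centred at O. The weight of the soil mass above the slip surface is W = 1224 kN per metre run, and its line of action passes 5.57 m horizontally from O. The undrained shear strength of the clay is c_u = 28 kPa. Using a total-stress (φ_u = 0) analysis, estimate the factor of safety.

Taking moments about the centre O, the resisting moment is provided by the undrained shear strength acting along the arc:
M_R = c_u·L_a·R = 28·17.10·13.5 = 6463.8 kN·m/m
M_D = W·d = 1224·5.57 = 6817.7 kN·m/m
FS = M_R / M_D = 6463.8 / 6817.7 = 0.948

FS = 0.95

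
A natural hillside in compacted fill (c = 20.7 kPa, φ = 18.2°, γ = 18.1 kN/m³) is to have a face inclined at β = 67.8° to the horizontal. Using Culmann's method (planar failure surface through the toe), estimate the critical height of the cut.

H_c = 11.43 m

Culmann's analysis gives the critical failure plane at α_cr = (β + φ)/2 = (67.8 + 18.2)/2 = 43.0°, and the critical height
H_c = (4c/γ) · sinβ cosφ / [1 − cos(β − φ)]
    = (4·20.7/18.1) · sin67.8°·cos18.2° / [1 − cos(49.6°)]
    = 4.575 · 0.9259·0.9500 / [1 − 0.6481]
    = 4.575 · 0.8796 / 0.3519
    = 11.43 m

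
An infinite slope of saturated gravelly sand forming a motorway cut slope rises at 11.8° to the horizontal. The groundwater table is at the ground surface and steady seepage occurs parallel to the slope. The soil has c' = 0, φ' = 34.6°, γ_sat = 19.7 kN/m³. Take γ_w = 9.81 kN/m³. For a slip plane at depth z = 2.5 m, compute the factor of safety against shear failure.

FS = 1.66

With seepage parallel to the slope and the water table at the surface, the effective normal stress on the slip plane uses the buoyant unit weight γ' = γ_sat − γ_w while the driving shear stress uses γ_sat:
FS = [c' + γ' z cos²β tanφ'] / [γ_sat z sinβ cosβ]
(For c' = 0 this reduces to FS = (γ'/γ_sat)·tanφ'/tanβ.)
γ' = 19.7 − 9.81 = 9.89 kN/m³
Numerator = 0.0 + 9.89·2.5·cos²11.8°·tan34.6° = 0.0 + 9.89·2.5·0.9582·0.6899 = 16.343 kPa
Denominator = 19.7·2.5·sin11.8°·cos11.8° = 19.7·2.5·0.2045·0.9789 = 9.859 kPa
FS = 16.343 / 9.859 = 1.658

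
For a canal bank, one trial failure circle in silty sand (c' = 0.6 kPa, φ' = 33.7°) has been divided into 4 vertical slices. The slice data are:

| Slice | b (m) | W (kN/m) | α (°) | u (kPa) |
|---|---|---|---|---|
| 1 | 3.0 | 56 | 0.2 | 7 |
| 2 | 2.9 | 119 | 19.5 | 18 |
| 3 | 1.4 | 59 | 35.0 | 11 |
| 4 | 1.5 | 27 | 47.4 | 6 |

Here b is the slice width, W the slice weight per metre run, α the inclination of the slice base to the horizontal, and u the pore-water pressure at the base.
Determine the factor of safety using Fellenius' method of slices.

Ordinary method of slices: FS = Σ[c'·Δl_i + (W_i cosα_i − u_i·Δl_i)·tanφ'] / Σ W_i sinα_i, with Δl_i = b_i / cosα_i.
Slice 1: Δl = 3.0/cos0.2° = 3.000 m; N'_1 = 56·cos0.2° − 7·3.000 = 35.0; c'Δl = 1.80; W sinα = 0.2
Slice 2: Δl = 2.9/cos19.5° = 3.076 m; N'_2 = 119·cos19.5° − 18·3.076 = 56.8; c'Δl = 1.85; W sinα = 39.7
Slice 3: Δl = 1.4/cos35.0° = 1.709 m; N'_3 = 59·cos35.0° − 11·1.709 = 29.5; c'Δl = 1.03; W sinα = 33.8
Slice 4: Δl = 1.5/cos47.4° = 2.216 m; N'_4 = 27·cos47.4° − 6·2.216 = 5.0; c'Δl = 1.33; W sinα = 19.9
Σc'Δl = 6.0 kN/m; ΣN' = 126.3 kN/m; ΣW sinα = 93.6 kN/m
Resisting = 6.0 + 126.3·tan33.7° = 6.0 + 84.2 = 90.2 kN/m
FS = 90.2 / 93.6 = 0.964

FS = 0.96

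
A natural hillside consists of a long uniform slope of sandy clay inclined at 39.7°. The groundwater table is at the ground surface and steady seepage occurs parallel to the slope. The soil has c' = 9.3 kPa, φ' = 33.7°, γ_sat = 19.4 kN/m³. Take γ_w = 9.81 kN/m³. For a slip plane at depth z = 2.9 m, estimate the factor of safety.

With seepage parallel to the slope and the water table at the surface, the effective normal stress on the slip plane uses the buoyant unit weight γ' = γ_sat − γ_w while the driving shear stress uses γ_sat:
FS = [c' + γ' z cos²β tanφ'] / [γ_sat z sinβ cosβ]
γ' = 19.4 − 9.81 = 9.59 kN/m³
Numerator = 9.3 + 9.59·2.9·cos²39.7°·tan33.7° = 9.3 + 9.59·2.9·0.5920·0.6669 = 20.280 kPa
Denominator = 19.4·2.9·sin39.7°·cos39.7° = 19.4·2.9·0.6388·0.7694 = 27.650 kPa
FS = 20.280 / 27.650 = 0.733

FS = 0.73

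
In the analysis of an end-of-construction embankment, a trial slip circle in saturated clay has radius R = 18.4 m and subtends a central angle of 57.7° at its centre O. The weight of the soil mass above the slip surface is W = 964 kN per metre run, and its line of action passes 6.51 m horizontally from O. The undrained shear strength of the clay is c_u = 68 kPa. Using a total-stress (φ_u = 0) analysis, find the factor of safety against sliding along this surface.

FS = 3.69

Taking moments about the centre O, the resisting moment is provided by the undrained shear strength acting along the arc:
Arc length L_a = R·θ = 18.4·(57.7°·π/180) = 18.4·1.0071 = 18.53 m
M_R = c_u·L_a·R = 68·18.53·18.4 = 23184.5 kN·m/m
M_D = W·d = 964·6.51 = 6275.6 kN·m/m
FS = M_R / M_D = 23184.5 / 6275.6 = 3.694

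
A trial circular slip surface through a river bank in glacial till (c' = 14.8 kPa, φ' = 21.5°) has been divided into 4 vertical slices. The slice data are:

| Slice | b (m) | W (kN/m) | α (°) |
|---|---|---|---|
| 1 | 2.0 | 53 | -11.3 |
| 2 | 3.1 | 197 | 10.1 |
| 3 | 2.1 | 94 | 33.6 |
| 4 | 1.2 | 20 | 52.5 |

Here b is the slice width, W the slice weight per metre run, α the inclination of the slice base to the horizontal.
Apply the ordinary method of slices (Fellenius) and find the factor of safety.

Ordinary method of slices: FS = Σ[c'·Δl_i + (W_i cosα_i)·tanφ'] / Σ W_i sinα_i, with Δl_i = b_i / cosα_i.
Slice 1: Δl = 2.0/cos(-11.3°) = 2.040 m; N'_1 = 53·cos(-11.3°) = 52.0; c'Δl = 30.19; W sinα = -10.4
Slice 2: Δl = 3.1/cos10.1° = 3.149 m; N'_2 = 197·cos10.1° = 193.9; c'Δl = 46.60; W sinα = 34.5
Slice 3: Δl = 2.1/cos33.6° = 2.521 m; N'_3 = 94·cos33.6° = 78.3; c'Δl = 37.31; W sinα = 52.0
Slice 4: Δl = 1.2/cos52.5° = 1.971 m; N'_4 = 20·cos52.5° = 12.2; c'Δl = 29.17; W sinα = 15.9
Σc'Δl = 143.3 kN/m; ΣN' = 336.4 kN/m; ΣW sinα = 92.0 kN/m
Resisting = 143.3 + 336.4·tan21.5° = 143.3 + 132.5 = 275.8 kN/m
FS = 275.8 / 92.0 = 2.996

FS = 3.00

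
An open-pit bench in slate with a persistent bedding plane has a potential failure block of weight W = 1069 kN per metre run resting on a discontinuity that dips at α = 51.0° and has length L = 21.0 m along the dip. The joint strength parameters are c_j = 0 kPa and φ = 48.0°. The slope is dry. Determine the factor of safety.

FS = 0.90

Resolving the block weight along and normal to the plane and applying the Mohr–Coulomb strength on the joint:
N' = W cosα = 1069·cos51.0° = 672.7 kN/m
Driving force T = W sinα = 1069·sin51.0° = 830.8 kN/m
Resisting force R = c_j·L + N'·tanφ = 0·21.0 + 672.7·tan48.0° = 0.0 + 747.2 = 747.2 kN/m
FS = R / T = 747.2 / 830.8 = 0.899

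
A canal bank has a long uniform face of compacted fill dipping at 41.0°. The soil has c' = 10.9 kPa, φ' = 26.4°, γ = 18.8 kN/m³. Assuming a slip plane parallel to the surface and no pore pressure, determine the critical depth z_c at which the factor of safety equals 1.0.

z_c = 2.73 m

Setting FS = 1.00 in FS = [c' + γz cos²β tanφ'] / [γz sinβ cosβ] and solving for z:
z = c' / [γ cosβ (FS·sinβ − cosβ·tanφ')]
  = 10.9 / [18.8·cos41.0°·(1.00·sin41.0° − cos41.0°·tan26.4°)]
  = 10.9 / [18.8·0.7547·(1.00·0.6561 − 0.7547·0.4964)]
  = 10.9 / 3.9929 = 2.730 m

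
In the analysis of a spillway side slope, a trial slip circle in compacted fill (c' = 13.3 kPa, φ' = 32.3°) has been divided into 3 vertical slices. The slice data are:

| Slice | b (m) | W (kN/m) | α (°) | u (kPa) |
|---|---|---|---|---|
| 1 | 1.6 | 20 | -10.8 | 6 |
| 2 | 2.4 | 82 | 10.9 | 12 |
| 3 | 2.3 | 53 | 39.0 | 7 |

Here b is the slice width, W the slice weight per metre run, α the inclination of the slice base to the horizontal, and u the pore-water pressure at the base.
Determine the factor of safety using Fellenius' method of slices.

FS = 3.22

Ordinary method of slices: FS = Σ[c'·Δl_i + (W_i cosα_i − u_i·Δl_i)·tanφ'] / Σ W_i sinα_i, with Δl_i = b_i / cosα_i.
Slice 1: Δl = 1.6/cos(-10.8°) = 1.629 m; N'_1 = 20·cos(-10.8°) − 6·1.629 = 9.9; c'Δl = 21.66; W sinα = -3.7
Slice 2: Δl = 2.4/cos10.9° = 2.444 m; N'_2 = 82·cos10.9° − 12·2.444 = 51.2; c'Δl = 32.51; W sinα = 15.5
Slice 3: Δl = 2.3/cos39.0° = 2.960 m; N'_3 = 53·cos39.0° − 7·2.960 = 20.5; c'Δl = 39.36; W sinα = 33.4
Σc'Δl = 93.5 kN/m; ΣN' = 81.5 kN/m; ΣW sinα = 45.1 kN/m
Resisting = 93.5 + 81.5·tan32.3° = 93.5 + 51.5 = 145.1 kN/m
FS = 145.1 / 45.1 = 3.216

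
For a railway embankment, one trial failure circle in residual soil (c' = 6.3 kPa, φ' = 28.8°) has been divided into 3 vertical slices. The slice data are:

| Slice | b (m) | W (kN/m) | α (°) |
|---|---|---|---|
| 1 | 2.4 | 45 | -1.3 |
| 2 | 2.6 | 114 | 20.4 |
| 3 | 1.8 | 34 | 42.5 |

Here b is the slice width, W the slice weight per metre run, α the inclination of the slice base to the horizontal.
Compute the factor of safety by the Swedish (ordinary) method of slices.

FS = 2.35

Ordinary method of slices: FS = Σ[c'·Δl_i + (W_i cosα_i)·tanφ'] / Σ W_i sinα_i, with Δl_i = b_i / cosα_i.
Slice 1: Δl = 2.4/cos(-1.3°) = 2.401 m; N'_1 = 45·cos(-1.3°) = 45.0; c'Δl = 15.12; W sinα = -1.0
Slice 2: Δl = 2.6/cos20.4° = 2.774 m; N'_2 = 114·cos20.4° = 106.9; c'Δl = 17.48; W sinα = 39.7
Slice 3: Δl = 1.8/cos42.5° = 2.441 m; N'_3 = 34·cos42.5° = 25.1; c'Δl = 15.38; W sinα = 23.0
Σc'Δl = 48.0 kN/m; ΣN' = 176.9 kN/m; ΣW sinα = 61.7 kN/m
Resisting = 48.0 + 176.9·tan28.8° = 48.0 + 97.3 = 145.2 kN/m
FS = 145.2 / 61.7 = 2.354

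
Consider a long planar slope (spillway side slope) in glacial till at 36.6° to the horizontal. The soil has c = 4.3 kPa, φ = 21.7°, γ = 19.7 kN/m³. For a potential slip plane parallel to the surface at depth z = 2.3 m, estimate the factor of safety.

For an infinite slope with a slip plane parallel to the surface (no pore pressure): FS = [c + γz cos²β tanφ] / [γz sinβ cosβ].
γz = 19.7·2.3 = 45.31 kN/m²
Numerator = 4.3 + 45.31·cos²36.6°·tan21.7° = 4.3 + 45.31·0.6445·0.3979 = 15.921 kPa
Denominator = 45.31·sin36.6°·cos36.6° = 45.31·0.5962·0.8028 = 21.688 kPa
FS = 15.921 / 21.688 = 0.734

FS = 0.73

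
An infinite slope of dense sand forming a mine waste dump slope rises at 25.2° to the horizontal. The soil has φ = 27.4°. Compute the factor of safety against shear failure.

FS = 1.10

For a dry cohesionless infinite slope the factor of safety is FS = tanφ / tanβ.
FS = tan27.4° / tan25.2° = 0.5184 / 0.4706 = 1.102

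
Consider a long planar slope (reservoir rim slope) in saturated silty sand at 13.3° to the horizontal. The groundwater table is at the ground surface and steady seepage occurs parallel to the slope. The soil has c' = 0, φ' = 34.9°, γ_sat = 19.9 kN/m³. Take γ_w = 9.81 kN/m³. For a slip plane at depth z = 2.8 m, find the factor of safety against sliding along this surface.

FS = 1.50

With seepage parallel to the slope and the water table at the surface, the effective normal stress on the slip plane uses the buoyant unit weight γ' = γ_sat − γ_w while the driving shear stress uses γ_sat:
FS = [c' + γ' z cos²β tanφ'] / [γ_sat z sinβ cosβ]
(For c' = 0 this reduces to FS = (γ'/γ_sat)·tanφ'/tanβ.)
γ' = 19.9 − 9.81 = 10.09 kN/m³
Numerator = 0.0 + 10.09·2.8·cos²13.3°·tan34.9° = 0.0 + 10.09·2.8·0.9471·0.6976 = 18.666 kPa
Denominator = 19.9·2.8·sin13.3°·cos13.3° = 19.9·2.8·0.2300·0.9732 = 12.475 kPa
FS = 18.666 / 12.475 = 1.496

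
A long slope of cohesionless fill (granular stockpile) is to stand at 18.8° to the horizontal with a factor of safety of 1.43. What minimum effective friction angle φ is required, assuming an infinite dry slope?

φ = 26.0°

FS = tanφ/tanβ ⇒ tanφ = FS · tanβ = 1.43 · tan18.8° = 0.4868
φ = arctan(0.4868) = 25.96°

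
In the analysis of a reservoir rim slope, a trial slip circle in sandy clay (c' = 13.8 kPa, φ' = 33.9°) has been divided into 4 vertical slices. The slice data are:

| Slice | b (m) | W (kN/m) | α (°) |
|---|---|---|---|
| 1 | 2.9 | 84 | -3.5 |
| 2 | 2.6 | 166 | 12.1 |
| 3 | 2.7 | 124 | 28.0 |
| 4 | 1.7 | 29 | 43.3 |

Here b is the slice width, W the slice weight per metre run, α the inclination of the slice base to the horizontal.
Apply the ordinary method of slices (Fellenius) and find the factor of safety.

FS = 3.75

Ordinary method of slices: FS = Σ[c'·Δl_i + (W_i cosα_i)·tanφ'] / Σ W_i sinα_i, with Δl_i = b_i / cosα_i.
Slice 1: Δl = 2.9/cos(-3.5°) = 2.905 m; N'_1 = 84·cos(-3.5°) = 83.8; c'Δl = 40.09; W sinα = -5.1
Slice 2: Δl = 2.6/cos12.1° = 2.659 m; N'_2 = 166·cos12.1° = 162.3; c'Δl = 36.70; W sinα = 34.8
Slice 3: Δl = 2.7/cos28.0° = 3.058 m; N'_3 = 124·cos28.0° = 109.5; c'Δl = 42.20; W sinα = 58.2
Slice 4: Δl = 1.7/cos43.3° = 2.336 m; N'_4 = 29·cos43.3° = 21.1; c'Δl = 32.24; W sinα = 19.9
Σc'Δl = 151.2 kN/m; ΣN' = 376.7 kN/m; ΣW sinα = 107.8 kN/m
Resisting = 151.2 + 376.7·tan33.9° = 151.2 + 253.2 = 404.4 kN/m
FS = 404.4 / 107.8 = 3.752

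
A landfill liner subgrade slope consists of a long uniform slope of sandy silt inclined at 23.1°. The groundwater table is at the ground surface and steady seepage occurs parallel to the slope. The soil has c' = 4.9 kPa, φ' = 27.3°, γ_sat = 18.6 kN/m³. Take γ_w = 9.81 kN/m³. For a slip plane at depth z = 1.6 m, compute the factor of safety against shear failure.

FS = 1.03

With seepage parallel to the slope and the water table at the surface, the effective normal stress on the slip plane uses the buoyant unit weight γ' = γ_sat − γ_w while the driving shear stress uses γ_sat:
FS = [c' + γ' z cos²β tanφ'] / [γ_sat z sinβ cosβ]
γ' = 18.6 − 9.81 = 8.79 kN/m³
Numerator = 4.9 + 8.79·1.6·cos²23.1°·tan27.3° = 4.9 + 8.79·1.6·0.8461·0.5161 = 11.042 kPa
Denominator = 18.6·1.6·sin23.1°·cos23.1° = 18.6·1.6·0.3923·0.9198 = 10.740 kPa
FS = 11.042 / 10.740 = 1.028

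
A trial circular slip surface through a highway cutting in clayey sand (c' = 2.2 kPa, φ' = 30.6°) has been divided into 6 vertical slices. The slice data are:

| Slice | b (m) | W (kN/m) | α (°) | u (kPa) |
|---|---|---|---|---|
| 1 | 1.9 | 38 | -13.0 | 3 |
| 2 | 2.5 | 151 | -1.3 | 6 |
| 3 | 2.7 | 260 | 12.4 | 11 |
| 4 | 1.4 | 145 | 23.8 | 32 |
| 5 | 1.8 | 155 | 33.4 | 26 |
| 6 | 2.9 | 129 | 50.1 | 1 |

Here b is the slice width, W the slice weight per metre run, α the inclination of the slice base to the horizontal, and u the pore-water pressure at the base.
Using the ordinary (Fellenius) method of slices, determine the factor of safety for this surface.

FS = 1.41

Ordinary method of slices: FS = Σ[c'·Δl_i + (W_i cosα_i − u_i·Δl_i)·tanφ'] / Σ W_i sinα_i, with Δl_i = b_i / cosα_i.
Slice 1: Δl = 1.9/cos(-13.0°) = 1.950 m; N'_1 = 38·cos(-13.0°) − 3·1.950 = 31.2; c'Δl = 4.29; W sinα = -8.5
Slice 2: Δl = 2.5/cos(-1.3°) = 2.501 m; N'_2 = 151·cos(-1.3°) − 6·2.501 = 136.0; c'Δl = 5.50; W sinα = -3.4
Slice 3: Δl = 2.7/cos12.4° = 2.764 m; N'_3 = 260·cos12.4° − 11·2.764 = 223.5; c'Δl = 6.08; W sinα = 55.8
Slice 4: Δl = 1.4/cos23.8° = 1.530 m; N'_4 = 145·cos23.8° − 32·1.530 = 83.7; c'Δl = 3.37; W sinα = 58.5
Slice 5: Δl = 1.8/cos33.4° = 2.156 m; N'_5 = 155·cos33.4° − 26·2.156 = 73.3; c'Δl = 4.74; W sinα = 85.3
Slice 6: Δl = 2.9/cos50.1° = 4.521 m; N'_6 = 129·cos50.1° − 1·4.521 = 78.2; c'Δl = 9.95; W sinα = 99.0
Σc'Δl = 33.9 kN/m; ΣN' = 625.9 kN/m; ΣW sinα = 286.7 kN/m
Resisting = 33.9 + 625.9·tan30.6° = 33.9 + 370.2 = 404.1 kN/m
FS = 404.1 / 286.7 = 1.410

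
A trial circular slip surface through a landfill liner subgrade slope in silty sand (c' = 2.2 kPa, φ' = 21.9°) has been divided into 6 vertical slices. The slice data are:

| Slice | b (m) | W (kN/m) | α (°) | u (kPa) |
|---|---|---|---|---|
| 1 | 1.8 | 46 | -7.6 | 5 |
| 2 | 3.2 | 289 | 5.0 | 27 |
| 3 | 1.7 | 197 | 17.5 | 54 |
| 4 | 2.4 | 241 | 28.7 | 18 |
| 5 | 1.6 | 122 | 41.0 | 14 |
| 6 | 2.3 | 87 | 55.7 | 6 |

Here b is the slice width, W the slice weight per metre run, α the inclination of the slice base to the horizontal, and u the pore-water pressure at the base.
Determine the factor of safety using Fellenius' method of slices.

Ordinary method of slices: FS = Σ[c'·Δl_i + (W_i cosα_i − u_i·Δl_i)·tanφ'] / Σ W_i sinα_i, with Δl_i = b_i / cosα_i.
Slice 1: Δl = 1.8/cos(-7.6°) = 1.816 m; N'_1 = 46·cos(-7.6°) − 5·1.816 = 36.5; c'Δl = 4.00; W sinα = -6.1
Slice 2: Δl = 3.2/cos5.0° = 3.212 m; N'_2 = 289·cos5.0° − 27·3.212 = 201.2; c'Δl = 7.07; W sinα = 25.2
Slice 3: Δl = 1.7/cos17.5° = 1.782 m; N'_3 = 197·cos17.5° − 54·1.782 = 91.6; c'Δl = 3.92; W sinα = 59.2
Slice 4: Δl = 2.4/cos28.7° = 2.736 m; N'_4 = 241·cos28.7° − 18·2.736 = 162.1; c'Δl = 6.02; W sinα = 115.7
Slice 5: Δl = 1.6/cos41.0° = 2.120 m; N'_5 = 122·cos41.0° − 14·2.120 = 62.4; c'Δl = 4.66; W sinα = 80.0
Slice 6: Δl = 2.3/cos55.7° = 4.081 m; N'_6 = 87·cos55.7° − 6·4.081 = 24.5; c'Δl = 8.98; W sinα = 71.9
Σc'Δl = 34.6 kN/m; ΣN' = 578.4 kN/m; ΣW sinα = 346.0 kN/m
Resisting = 34.6 + 578.4·tan21.9° = 34.6 + 232.5 = 267.2 kN/m
FS = 267.2 / 346.0 = 0.772

FS = 0.77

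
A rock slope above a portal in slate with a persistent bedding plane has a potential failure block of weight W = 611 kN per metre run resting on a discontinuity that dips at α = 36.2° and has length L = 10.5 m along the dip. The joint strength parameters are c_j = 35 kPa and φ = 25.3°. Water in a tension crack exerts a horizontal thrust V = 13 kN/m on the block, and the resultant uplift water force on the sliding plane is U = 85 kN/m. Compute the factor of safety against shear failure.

FS = 1.50

Resolving the block weight along and normal to the plane and applying the Mohr–Coulomb strength on the joint:
N' = W cosα − U − V sinα = 611·cos36.2° − 85 − 13·sin36.2° = 400.4 kN/m
Driving force T = W sinα + V cosα = 611·sin36.2° + 13·cos36.2° = 371.4 kN/m
Resisting force R = c_j·L + N'·tanφ = 35·10.5 + 400.4·tan25.3° = 367.5 + 189.3 = 556.8 kN/m
FS = R / T = 556.8 / 371.4 = 1.499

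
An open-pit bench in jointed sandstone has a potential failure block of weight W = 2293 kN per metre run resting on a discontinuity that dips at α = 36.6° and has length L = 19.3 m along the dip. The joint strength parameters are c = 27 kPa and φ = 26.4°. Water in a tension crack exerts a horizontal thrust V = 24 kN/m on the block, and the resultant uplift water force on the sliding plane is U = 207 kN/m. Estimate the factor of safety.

FS = 0.96

Resolving the block weight along and normal to the plane and applying the Mohr–Coulomb strength on the joint:
N' = W cosα − U − V sinα = 2293·cos36.6° − 207 − 24·sin36.6° = 1619.6 kN/m
Driving force T = W sinα + V cosα = 2293·sin36.6° + 24·cos36.6° = 1386.4 kN/m
Resisting force R = c·L + N'·tanφ = 27·19.3 + 1619.6·tan26.4° = 521.1 + 804.0 = 1325.1 kN/m
FS = R / T = 1325.1 / 1386.4 = 0.956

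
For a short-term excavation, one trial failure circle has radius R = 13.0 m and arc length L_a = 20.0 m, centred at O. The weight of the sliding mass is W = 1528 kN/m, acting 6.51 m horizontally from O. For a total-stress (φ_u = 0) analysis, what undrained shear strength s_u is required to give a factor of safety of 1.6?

FS = s_u·L_a·R / (W·d), so s_u = FS·W·d / (L_a·R).
s_u = 1.6·1528·6.51 / (20.00·13.0) = 15915.6 / 260.00 = 61.21 kPa

s_u = 61.2 kPa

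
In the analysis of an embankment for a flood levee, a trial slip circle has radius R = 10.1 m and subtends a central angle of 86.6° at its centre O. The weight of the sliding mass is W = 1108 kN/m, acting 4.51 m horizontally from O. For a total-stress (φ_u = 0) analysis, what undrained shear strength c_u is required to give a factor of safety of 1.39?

c_u = 45.0 kPa

FS = c_u·L_a·R / (W·d), so c_u = FS·W·d / (L_a·R).
Arc length L_a = R·θ = 10.1·(86.6°·π/180) = 10.1·1.5115 = 15.27 m
c_u = 1.39·1108·4.51 / (15.27·10.1) = 6945.9 / 154.18 = 45.05 kPa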